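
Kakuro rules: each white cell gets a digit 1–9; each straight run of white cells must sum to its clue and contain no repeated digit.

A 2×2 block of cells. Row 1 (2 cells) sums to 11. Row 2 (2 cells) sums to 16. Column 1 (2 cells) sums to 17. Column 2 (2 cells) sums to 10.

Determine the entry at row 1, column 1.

8

16 in 2 cells must be {7,9}; 17 in 2 cells must be {8,9}.
The 16 across and the 17 down share only 9, so (2,1) = 9.
(2,2) = 16 − 9 = 7 completes the 16 across.
(1,1) = 17 − 9 = 8 completes the 17 down.
(1,2) = 11 − 8 = 3 completes the 11 across.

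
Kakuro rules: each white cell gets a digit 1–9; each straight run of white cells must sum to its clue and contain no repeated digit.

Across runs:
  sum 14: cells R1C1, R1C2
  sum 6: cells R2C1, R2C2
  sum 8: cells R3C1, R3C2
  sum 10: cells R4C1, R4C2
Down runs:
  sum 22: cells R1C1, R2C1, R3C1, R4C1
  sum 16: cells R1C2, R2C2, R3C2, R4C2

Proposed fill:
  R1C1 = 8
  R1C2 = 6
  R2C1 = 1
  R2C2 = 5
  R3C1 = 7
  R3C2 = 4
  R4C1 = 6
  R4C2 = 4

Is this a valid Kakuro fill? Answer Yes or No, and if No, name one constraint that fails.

No — the down run R1C2–R4C2 sums to 19, not 16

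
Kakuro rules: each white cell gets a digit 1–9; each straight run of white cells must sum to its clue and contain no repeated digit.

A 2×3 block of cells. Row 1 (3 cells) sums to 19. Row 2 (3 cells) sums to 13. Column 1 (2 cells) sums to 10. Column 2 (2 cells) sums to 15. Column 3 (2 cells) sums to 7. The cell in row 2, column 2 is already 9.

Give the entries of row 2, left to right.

1 9 3

(1,2) = 15 − 9 = 6 completes the 15 down.
No cell is forced outright now. (2,1) can only be 1 or 3 (the digits allowed by both its 13 across and its 10 down). If (2,1) = 3: then (1,1) would have to be in {4,5,8,9} for the 19 across but in {7} for the 10 down — contradiction. So (2,1) = 1.
(1,1) = 10 − 1 = 9 completes the 10 down.
(1,3) = 19 − 15 = 4 completes the 19 across.
(2,3) = 13 − 10 = 3 completes the 13 across.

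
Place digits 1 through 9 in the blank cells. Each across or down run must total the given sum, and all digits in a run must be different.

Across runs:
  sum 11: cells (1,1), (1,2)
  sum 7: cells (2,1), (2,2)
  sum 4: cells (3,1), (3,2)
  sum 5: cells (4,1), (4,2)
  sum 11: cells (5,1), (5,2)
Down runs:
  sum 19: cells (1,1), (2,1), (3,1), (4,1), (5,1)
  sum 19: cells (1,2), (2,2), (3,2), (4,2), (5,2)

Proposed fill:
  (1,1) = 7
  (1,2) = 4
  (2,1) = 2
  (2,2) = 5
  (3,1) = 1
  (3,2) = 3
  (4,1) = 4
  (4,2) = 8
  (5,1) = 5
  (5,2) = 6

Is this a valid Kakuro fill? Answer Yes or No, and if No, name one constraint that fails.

No — the down run (1,2)–(5,2) sums to 26, not 19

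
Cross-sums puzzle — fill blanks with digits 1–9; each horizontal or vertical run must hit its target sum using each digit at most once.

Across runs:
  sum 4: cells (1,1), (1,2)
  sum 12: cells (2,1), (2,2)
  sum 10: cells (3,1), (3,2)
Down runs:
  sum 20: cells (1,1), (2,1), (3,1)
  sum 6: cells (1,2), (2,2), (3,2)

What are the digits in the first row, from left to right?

3 1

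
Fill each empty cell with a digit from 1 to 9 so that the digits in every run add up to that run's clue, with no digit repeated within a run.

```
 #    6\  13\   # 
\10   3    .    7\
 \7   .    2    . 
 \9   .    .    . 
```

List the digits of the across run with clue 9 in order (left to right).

7 in 3 cells must be {1,2,4}; 6 in 3 cells must be {1,2,3}.
R1C2 = 10 − 3 = 7 completes the 10 across.
R2C1 = 1: the only remaining digit allowed by both the 7 across and the 6 down.
R2C3 = 7 − 3 = 4 completes the 7 across.
R3C1 = 6 − 4 = 2 completes the 6 down.
R3C2 = 13 − 9 = 4 completes the 13 down.
R3C3 = 9 − 6 = 3 completes the 9 across.

2, 4, 3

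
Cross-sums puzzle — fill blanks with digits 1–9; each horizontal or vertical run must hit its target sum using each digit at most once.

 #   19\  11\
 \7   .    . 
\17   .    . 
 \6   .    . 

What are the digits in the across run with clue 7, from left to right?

17 in 2 cells must be {8,9}.
The 17 across and the 11 down share only 8, so R2C2 = 8.
R2C1 = 17 − 8 = 9 completes the 17 across.
Nothing is forced directly, so branch on R1C2, whose candidates are 1 or 2. If R1C2 = 2: then R1C1 would have to be in {5} for the 7 across but in {2,3,4,6,7,8} for the 19 down — contradiction. So R1C2 = 1.
R1C1 = 7 − 1 = 6 completes the 7 across.
R3C1 = 19 − 15 = 4 completes the 19 down.
R3C2 = 6 − 4 = 2 completes the 6 across.

6 1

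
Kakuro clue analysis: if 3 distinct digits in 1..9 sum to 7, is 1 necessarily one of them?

Yes

The only way to make 7 from 3 distinct digits is {1,2,4}, which contains 1.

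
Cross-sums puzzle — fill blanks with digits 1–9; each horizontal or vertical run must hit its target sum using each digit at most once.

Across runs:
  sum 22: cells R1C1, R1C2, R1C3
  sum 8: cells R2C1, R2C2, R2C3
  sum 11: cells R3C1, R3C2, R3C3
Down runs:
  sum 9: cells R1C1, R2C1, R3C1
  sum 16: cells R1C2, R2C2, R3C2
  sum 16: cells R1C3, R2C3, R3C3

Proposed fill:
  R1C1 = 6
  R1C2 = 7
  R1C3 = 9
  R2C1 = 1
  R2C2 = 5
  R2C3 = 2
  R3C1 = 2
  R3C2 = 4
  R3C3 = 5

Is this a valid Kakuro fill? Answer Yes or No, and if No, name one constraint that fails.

Yes

Across: 6+7+9=22; 1+5+2=8; 2+4+5=11. Down: 6+1+2=9; 7+5+4=16; 9+2+5=16. No digit repeats within any run.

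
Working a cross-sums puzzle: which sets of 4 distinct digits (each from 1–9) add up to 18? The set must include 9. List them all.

{1,2,6,9}; {1,3,5,9}; {2,3,4,9}

4 distinct digits from 1–9 sum between 10 and 30.
Keeping only sets containing 9.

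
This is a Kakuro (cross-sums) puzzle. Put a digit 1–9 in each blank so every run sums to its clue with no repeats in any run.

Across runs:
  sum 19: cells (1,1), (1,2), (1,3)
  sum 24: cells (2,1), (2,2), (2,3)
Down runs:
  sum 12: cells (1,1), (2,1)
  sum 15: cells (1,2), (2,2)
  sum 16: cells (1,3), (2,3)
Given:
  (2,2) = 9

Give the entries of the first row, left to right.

4, 6, 9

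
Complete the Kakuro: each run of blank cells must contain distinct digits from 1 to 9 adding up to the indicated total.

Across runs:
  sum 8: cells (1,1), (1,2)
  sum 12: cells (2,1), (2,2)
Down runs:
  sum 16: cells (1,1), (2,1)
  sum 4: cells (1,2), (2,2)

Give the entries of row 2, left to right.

9 3

16 in 2 cells must be {7,9}; 4 in 2 cells must be {1,3}.
The 8 across and the 16 down share only 7, so (1,1) = 7.
(1,2) = 8 − 7 = 1 completes the 8 across.
(2,1) = 16 − 7 = 9 completes the 16 down.
(2,2) = 12 − 9 = 3 completes the 12 across.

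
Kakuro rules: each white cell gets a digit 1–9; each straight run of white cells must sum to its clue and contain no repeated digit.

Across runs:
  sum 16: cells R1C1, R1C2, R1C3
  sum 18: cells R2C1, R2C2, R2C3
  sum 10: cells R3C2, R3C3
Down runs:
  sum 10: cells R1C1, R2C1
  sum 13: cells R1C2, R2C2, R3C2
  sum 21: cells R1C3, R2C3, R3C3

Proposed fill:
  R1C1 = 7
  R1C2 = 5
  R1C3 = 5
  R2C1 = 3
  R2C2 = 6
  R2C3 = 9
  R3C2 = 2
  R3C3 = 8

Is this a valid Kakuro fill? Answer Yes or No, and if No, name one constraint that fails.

No — the across run R1C1–R1C3 sums to 17, not 16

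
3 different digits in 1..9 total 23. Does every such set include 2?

No

The only way to make 23 from 3 distinct digits is {6,8,9}, which does not contain 2.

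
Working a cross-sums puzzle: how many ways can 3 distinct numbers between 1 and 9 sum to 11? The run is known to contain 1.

3

3 distinct digits from 1–9 sum between 6 and 24.
Keeping only sets containing 1.
Enumerating: {1,2,8}, {1,3,7}, {1,4,6}.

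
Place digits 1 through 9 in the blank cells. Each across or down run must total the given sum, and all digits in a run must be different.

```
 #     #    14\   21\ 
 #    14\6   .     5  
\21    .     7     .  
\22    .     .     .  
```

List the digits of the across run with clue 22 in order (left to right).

R1C2 = 6 − 5 = 1 completes the 6 across.
Given what's placed, R2C3 must be 9 to fit the 21 across and 21 down.
R3C2 = 14 − 8 = 6 completes the 14 down.
R3C3 = 21 − 14 = 7 completes the 21 down.
R2C1 = 21 − 16 = 5 completes the 21 across.
R3C1 = 22 − 13 = 9 completes the 22 across.

9, 6, 7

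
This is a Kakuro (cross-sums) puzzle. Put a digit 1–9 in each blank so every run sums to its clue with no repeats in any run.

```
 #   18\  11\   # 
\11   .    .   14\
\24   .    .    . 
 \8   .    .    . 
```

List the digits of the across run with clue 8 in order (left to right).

24 in 3 cells must be {7,8,9}.
Only 5 fits R3C3 under both its across sum 8 and down sum 14.
R2C3 = 14 − 5 = 9 completes the 14 down.
Nothing is forced directly, so branch on R2C1, whose candidates are 7 or 8. If R2C1 = 8: that forces R2C2 = 7, R3C1 = 1, after which R3C2 would have to be in {2} for the 8 across but in {1,3} for the 11 down — contradiction. So R2C1 = 7.
R2C2 = 24 − 16 = 8 completes the 24 across.
R3C1 = 2: the only remaining digit allowed by both the 8 across and the 18 down.
R3C2 = 8 − 7 = 1 completes the 8 across.

2 1 5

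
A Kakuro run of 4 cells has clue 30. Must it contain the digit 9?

The only way to make 30 from 4 distinct digits is {6,7,8,9}, which contains 9.

Yes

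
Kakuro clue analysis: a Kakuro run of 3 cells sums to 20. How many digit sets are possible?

3 distinct digits from 1–9 sum between 6 and 24.
Enumerating: {3,8,9}, {4,7,9}, {5,6,9}, {5,7,8}.

4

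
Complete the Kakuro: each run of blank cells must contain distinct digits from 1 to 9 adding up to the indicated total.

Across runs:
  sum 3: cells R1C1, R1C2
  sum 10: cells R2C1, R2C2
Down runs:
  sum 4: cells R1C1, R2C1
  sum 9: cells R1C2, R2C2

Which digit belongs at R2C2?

3 in 2 cells must be {1,2}; 4 in 2 cells must be {1,3}.
The 3 across and the 4 down share only 1, so R1C1 = 1.
R1C2 = 3 − 1 = 2 completes the 3 across.
R2C1 = 4 − 1 = 3 completes the 4 down.
R2C2 = 10 − 3 = 7 completes the 10 across.

7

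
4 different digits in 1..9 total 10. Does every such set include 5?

No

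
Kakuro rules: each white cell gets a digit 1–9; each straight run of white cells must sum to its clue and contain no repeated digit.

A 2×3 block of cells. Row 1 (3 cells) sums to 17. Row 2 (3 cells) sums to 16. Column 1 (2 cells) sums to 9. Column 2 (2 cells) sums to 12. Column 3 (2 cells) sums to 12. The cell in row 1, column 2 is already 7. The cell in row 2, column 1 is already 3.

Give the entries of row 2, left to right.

3 5 8

(1,1) = 9 − 3 = 6 completes the 9 down.
(1,3) = 17 − 13 = 4 completes the 17 across.
(2,2) = 12 − 7 = 5 completes the 12 down.
(2,3) = 16 − 8 = 8 completes the 16 across.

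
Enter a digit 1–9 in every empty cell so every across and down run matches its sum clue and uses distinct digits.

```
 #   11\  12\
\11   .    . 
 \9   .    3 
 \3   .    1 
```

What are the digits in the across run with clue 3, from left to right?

2 1

3 in 2 cells must be {1,2}.
R1C2 = 12 − 4 = 8 completes the 12 down.
R2C1 = 9 − 3 = 6 completes the 9 across.
R3C1 = 3 − 1 = 2 completes the 3 across.
R1C1 = 11 − 8 = 3 completes the 11 across.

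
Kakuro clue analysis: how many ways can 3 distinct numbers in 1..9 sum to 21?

3 distinct digits from 1–9 sum between 6 and 24.
Enumerating: {4,8,9}, {5,7,9}, {6,7,8}.

3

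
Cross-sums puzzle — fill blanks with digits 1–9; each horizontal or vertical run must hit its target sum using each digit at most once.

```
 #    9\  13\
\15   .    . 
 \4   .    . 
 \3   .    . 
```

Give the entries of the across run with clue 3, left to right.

2 1

4 in 2 cells must be {1,3}; 3 in 2 cells must be {1,2}.
The 15 across and the 9 down share only 6, so R1C1 = 6.
R1C2 = 15 − 6 = 9 completes the 15 across.
Given what's placed, R2C1 must be 1 to fit the 4 across and 9 down.
R2C2 = 4 − 1 = 3 completes the 4 across.
R3C1 = 9 − 7 = 2 completes the 9 down.
R3C2 = 3 − 2 = 1 completes the 3 across.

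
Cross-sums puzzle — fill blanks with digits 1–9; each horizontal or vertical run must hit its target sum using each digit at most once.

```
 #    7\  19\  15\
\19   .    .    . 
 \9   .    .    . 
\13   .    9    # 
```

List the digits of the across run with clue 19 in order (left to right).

2 8 9

7 in 3 cells must be {1,2,4}.
R2C3 = 6: only digit in both the 9-across and 15-down candidate sets.
R3C1 = 13 − 9 = 4 completes the 13 across.
Given what's placed, R1C1 must be 2 to fit the 19 across and 7 down.
R1C2 = 8: the only remaining digit allowed by both the 19 across and the 19 down.
R1C3 = 19 − 10 = 9 completes the 19 across.
R2C1 = 7 − 6 = 1 completes the 7 down.
R2C2 = 9 − 7 = 2 completes the 9 across.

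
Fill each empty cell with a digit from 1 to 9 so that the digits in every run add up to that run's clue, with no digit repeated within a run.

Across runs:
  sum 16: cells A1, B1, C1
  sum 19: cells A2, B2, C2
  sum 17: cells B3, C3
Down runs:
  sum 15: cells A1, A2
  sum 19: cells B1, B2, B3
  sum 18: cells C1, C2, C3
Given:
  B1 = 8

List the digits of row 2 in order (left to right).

8, 2, 9

17 in 2 cells must be {8,9}.
B3 = 9: the only remaining digit allowed by both the 17 across and the 19 down.
C3 = 17 − 9 = 8 completes the 17 across.
B2 = 19 − 17 = 2 completes the 19 down.
C2 = 9: the only remaining digit allowed by both the 19 across and the 18 down.
C1 = 18 − 17 = 1 completes the 18 down.
A2 = 19 − 11 = 8 completes the 19 across.
A1 = 16 − 9 = 7 completes the 16 across.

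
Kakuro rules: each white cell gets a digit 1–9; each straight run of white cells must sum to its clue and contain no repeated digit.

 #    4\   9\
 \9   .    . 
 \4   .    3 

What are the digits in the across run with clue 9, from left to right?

4 in 2 cells must be {1,3}.
R1C2 = 9 − 3 = 6 completes the 9 down.
R2C1 = 4 − 3 = 1 completes the 4 across.
R1C1 = 9 − 6 = 3 completes the 9 across.

3 6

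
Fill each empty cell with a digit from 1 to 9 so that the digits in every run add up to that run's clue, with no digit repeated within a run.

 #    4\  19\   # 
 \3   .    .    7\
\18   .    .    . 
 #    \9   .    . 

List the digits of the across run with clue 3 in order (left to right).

1, 2

3 in 2 cells must be {1,2}; 4 in 2 cells must be {1,3}.
The 3 across and the 4 down share only 1, so R1C1 = 1.
R1C2 = 3 − 1 = 2 completes the 3 across.
R2C1 = 4 − 1 = 3 completes the 4 down.
R2C3 = 6: the only remaining digit allowed by both the 18 across and the 7 down.
R3C2 = 8: the only remaining digit allowed by both the 9 across and the 19 down.
R3C3 = 9 − 8 = 1 completes the 9 across.
R2C2 = 18 − 9 = 9 completes the 18 across.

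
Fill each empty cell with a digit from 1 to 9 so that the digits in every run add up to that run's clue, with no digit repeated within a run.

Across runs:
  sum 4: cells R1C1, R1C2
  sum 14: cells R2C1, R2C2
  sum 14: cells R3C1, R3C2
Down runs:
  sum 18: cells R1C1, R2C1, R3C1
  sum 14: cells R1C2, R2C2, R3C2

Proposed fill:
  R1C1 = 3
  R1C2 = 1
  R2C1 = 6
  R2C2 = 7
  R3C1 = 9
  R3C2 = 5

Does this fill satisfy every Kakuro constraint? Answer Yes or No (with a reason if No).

No — the down run R1C2–R3C2 sums to 13, not 14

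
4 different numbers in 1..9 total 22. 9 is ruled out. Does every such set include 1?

Counterexample: {2,5,7,8} sums to 22 under that restriction without using 1.

No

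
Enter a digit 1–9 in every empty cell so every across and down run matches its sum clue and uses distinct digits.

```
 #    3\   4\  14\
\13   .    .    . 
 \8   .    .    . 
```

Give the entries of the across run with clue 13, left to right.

1, 3, 9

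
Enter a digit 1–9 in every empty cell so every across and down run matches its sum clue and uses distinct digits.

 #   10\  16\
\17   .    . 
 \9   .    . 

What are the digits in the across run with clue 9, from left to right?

17 in 2 cells must be {8,9}; 16 in 2 cells must be {7,9}.
The 17 across and the 16 down share only 9, so R1C2 = 9.
R2C2 = 16 − 9 = 7 completes the 16 down.
R1C1 = 17 − 9 = 8 completes the 17 across.
R2C1 = 9 − 7 = 2 completes the 9 across.

2 7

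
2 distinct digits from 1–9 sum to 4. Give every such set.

2 distinct digits from 1–9 sum between 3 and 17.
Only one set works: {1,3}.

{1,3}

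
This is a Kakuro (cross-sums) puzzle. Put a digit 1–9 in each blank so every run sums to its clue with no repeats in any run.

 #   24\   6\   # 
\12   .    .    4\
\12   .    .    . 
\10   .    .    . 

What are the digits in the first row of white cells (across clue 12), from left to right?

9 3

24 in 3 cells must be {7,8,9}; 6 in 3 cells must be {1,2,3}; 4 in 2 cells must be {1,3}.
Only 3 fits R1C2 under both its across sum 12 and down sum 6.
The 10 across and the 24 down share only 7, so R3C1 = 7.
R3C3 = 1: the only remaining digit allowed by both the 10 across and the 4 down.
R1C1 = 12 − 3 = 9 completes the 12 across.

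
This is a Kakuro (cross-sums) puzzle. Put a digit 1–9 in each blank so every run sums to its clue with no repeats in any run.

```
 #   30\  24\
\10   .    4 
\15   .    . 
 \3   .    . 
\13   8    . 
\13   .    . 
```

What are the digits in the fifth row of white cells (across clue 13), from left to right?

5 8

3 in 2 cells must be {1,2}.
R1C1 = 10 − 4 = 6 completes the 10 across.
R3C1 = 2: the only remaining digit allowed by both the 3 across and the 30 down.
R3C2 = 3 − 2 = 1 completes the 3 across.
R4C2 = 13 − 8 = 5 completes the 13 across.
R2C1 = 9: the only remaining digit allowed by both the 15 across and the 30 down.
R2C2 = 15 − 9 = 6 completes the 15 across.
R5C1 = 30 − 25 = 5 completes the 30 down.
R5C2 = 13 − 5 = 8 completes the 13 across.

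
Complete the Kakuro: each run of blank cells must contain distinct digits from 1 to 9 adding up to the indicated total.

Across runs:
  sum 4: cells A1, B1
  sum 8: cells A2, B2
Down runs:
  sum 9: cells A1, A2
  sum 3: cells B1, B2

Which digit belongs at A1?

4 in 2 cells must be {1,3}; 3 in 2 cells must be {1,2}.
The 4 across and the 3 down share only 1, so B1 = 1.
B2 = 3 − 1 = 2 completes the 3 down.
A1 = 4 − 1 = 3 completes the 4 across.
A2 = 8 − 2 = 6 completes the 8 across.

3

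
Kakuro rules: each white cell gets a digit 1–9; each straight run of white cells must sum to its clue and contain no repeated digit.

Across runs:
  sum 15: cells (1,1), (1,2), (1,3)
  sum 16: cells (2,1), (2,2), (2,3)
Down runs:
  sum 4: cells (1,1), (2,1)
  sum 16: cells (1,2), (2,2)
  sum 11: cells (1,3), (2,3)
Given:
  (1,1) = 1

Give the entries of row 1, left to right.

4 in 2 cells must be {1,3}; 16 in 2 cells must be {7,9}.
Given what's placed, (1,2) must be 9 to fit the 15 across and 16 down.
(1,3) = 15 − 10 = 5 completes the 15 across.
(2,1) = 4 − 1 = 3 completes the 4 down.
(2,2) = 16 − 9 = 7 completes the 16 down.
(2,3) = 16 − 10 = 6 completes the 16 across.

1, 9, 5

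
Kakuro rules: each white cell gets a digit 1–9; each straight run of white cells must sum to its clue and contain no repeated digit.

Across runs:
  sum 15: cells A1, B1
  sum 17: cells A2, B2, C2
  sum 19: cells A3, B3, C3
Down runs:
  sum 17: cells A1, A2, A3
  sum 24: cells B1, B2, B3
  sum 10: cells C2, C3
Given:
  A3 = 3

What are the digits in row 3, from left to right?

24 in 3 cells must be {7,8,9}.
No cell is forced outright now. B3 can only be 7 or 9 (the digits allowed by both its 19 across and its 24 down). If B3 = 7: that forces C3 = 9, C2 = 1, A2 = 9, after which B2 would have to be in {7} for the 17 across but in {8,9} for the 24 down — contradiction. So B3 = 9.
C3 = 19 − 12 = 7 completes the 19 across.
C2 = 10 − 7 = 3 completes the 10 down.
Given what's placed, B2 must be 8 to fit the 17 across and 24 down.
B1 = 24 − 17 = 7 completes the 24 down.
A2 = 17 − 11 = 6 completes the 17 across.
A1 = 15 − 7 = 8 completes the 15 across.

3 9 7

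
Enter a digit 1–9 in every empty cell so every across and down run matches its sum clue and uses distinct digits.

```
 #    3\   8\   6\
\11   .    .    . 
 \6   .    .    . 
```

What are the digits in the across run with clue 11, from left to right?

2, 5, 4

6 in 3 cells must be {1,2,3}; 3 in 2 cells must be {1,2}.
Nothing is forced directly, so branch on R1C1, whose candidates are 1 or 2. If R1C1 = 1: that forces R2C1 = 2, R2C3 = 1, after which R1C3 would have to be in {2,3,4,6,7,8} for the 11 across but in {5} for the 6 down — contradiction. So R1C1 = 2.
R2C1 = 3 − 2 = 1 completes the 3 down.
Given what's placed, R2C3 must be 2 to fit the 6 across and 6 down.
R1C3 = 6 − 2 = 4 completes the 6 down.
R2C2 = 6 − 3 = 3 completes the 6 across.
R1C2 = 11 − 6 = 5 completes the 11 across.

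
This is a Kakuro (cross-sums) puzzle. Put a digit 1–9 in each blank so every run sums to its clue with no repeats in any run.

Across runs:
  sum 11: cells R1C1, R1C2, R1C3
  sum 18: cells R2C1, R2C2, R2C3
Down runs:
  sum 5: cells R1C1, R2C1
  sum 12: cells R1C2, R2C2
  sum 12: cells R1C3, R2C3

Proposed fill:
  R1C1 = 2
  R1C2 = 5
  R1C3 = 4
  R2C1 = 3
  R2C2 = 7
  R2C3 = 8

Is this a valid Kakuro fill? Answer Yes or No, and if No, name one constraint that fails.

Across: 2+5+4=11; 3+7+8=18. Down: 2+3=5; 5+7=12; 4+8=12. No digit repeats within any run.

Yes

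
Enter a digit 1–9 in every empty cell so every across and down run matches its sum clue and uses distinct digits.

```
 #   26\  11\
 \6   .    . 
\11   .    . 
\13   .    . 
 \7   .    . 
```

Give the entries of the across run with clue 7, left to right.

11 in 4 cells must be {1,2,3,5}.
Only 5 fits R3C2 under both its across sum 13 and down sum 11.
R3C1 = 13 − 5 = 8 completes the 13 across.
Nothing is forced directly, so branch on R2C2, whose candidates are 2 or 3. If R2C2 = 3: then R2C1 would have to be in {8} for the 11 across but in {2,3,4,5,6,7,9} for the 26 down — contradiction. So R2C2 = 2.
R1C2 = 1: the only remaining digit allowed by both the 6 across and the 11 down.
R2C1 = 11 − 2 = 9 completes the 11 across.
R4C2 = 11 − 8 = 3 completes the 11 down.
R1C1 = 6 − 1 = 5 completes the 6 across.
R4C1 = 7 − 3 = 4 completes the 7 across.

4 3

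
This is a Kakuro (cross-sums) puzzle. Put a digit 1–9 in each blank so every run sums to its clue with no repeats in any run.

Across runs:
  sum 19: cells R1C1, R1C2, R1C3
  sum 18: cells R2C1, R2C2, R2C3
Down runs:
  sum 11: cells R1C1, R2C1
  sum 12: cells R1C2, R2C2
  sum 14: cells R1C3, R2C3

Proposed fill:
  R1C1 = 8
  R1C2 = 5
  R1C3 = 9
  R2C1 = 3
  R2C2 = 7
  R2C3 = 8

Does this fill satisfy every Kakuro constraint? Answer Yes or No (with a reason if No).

No — the down run R1C3–R2C3 sums to 17, not 14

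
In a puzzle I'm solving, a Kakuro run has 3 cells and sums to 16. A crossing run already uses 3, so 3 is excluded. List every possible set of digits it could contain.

3 distinct digits from 1–9 sum between 6 and 24.
Dropping sets that contain 3.

{1,6,9}; {1,7,8}; {2,5,9}; {2,6,8}; {4,5,7}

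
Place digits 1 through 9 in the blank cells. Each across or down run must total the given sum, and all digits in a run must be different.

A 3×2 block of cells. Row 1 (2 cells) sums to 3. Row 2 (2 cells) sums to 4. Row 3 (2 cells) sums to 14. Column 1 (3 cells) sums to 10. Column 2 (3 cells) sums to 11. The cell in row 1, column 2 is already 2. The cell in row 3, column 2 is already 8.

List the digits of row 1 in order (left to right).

3 in 2 cells must be {1,2}; 4 in 2 cells must be {1,3}.
(1,1) = 3 − 2 = 1 completes the 3 across.
Given what's placed, (2,1) must be 3 to fit the 4 across and 10 down.
(2,2) = 4 − 3 = 1 completes the 4 across.
(3,1) = 14 − 8 = 6 completes the 14 across.

1 2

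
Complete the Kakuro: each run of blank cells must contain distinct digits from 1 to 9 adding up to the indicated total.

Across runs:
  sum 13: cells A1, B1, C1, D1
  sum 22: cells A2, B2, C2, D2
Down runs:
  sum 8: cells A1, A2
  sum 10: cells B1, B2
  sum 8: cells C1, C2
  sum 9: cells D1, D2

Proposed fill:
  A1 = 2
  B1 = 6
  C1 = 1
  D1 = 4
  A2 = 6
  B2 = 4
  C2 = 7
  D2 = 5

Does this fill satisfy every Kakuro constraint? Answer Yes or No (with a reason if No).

Yes

Across: 2+6+1+4=13; 6+4+7+5=22. Down: 2+6=8; 6+4=10; 1+7=8; 4+5=9. No digit repeats within any run.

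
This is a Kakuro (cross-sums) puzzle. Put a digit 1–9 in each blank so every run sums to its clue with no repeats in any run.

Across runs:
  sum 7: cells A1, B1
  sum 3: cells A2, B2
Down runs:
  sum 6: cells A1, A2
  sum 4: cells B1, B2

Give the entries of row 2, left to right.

2 1

3 in 2 cells must be {1,2}; 4 in 2 cells must be {1,3}.
The 3 across and the 4 down share only 1, so B2 = 1.
B1 = 4 − 1 = 3 completes the 4 down.
A2 = 3 − 1 = 2 completes the 3 across.
A1 = 7 − 3 = 4 completes the 7 across.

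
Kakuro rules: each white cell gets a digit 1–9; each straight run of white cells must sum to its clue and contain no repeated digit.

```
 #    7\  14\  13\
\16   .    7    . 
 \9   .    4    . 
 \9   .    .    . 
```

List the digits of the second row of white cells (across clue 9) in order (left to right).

2 4 3

7 in 3 cells must be {1,2,4}.
Given what's placed, R2C1 must be 2 to fit the 9 across and 7 down.
R2C3 = 9 − 6 = 3 completes the 9 across.
R3C2 = 14 − 11 = 3 completes the 14 down.
Nothing is forced directly, so branch on R1C1, whose candidates are 1 or 4. If R1C1 = 4: then R1C3 would have to be in {5} for the 16 across but in {1,2,4,6,8,9} for the 13 down — contradiction. So R1C1 = 1.
R1C3 = 16 − 8 = 8 completes the 16 across.
R3C1 = 7 − 3 = 4 completes the 7 down.
R3C3 = 9 − 7 = 2 completes the 9 across.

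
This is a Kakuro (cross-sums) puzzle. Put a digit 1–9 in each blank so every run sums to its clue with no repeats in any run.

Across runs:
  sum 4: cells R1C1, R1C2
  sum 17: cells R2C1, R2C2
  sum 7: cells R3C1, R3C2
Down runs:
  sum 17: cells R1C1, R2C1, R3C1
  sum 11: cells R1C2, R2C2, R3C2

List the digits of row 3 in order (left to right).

5, 2

4 in 2 cells must be {1,3}; 17 in 2 cells must be {8,9}.
The 17 across and the 11 down share only 8, so R2C2 = 8.
Given what's placed, R1C2 must be 1 to fit the 4 across and 11 down.
R2C1 = 17 − 8 = 9 completes the 17 across.
R3C2 = 11 − 9 = 2 completes the 11 down.
R1C1 = 4 − 1 = 3 completes the 4 across.
R3C1 = 7 − 2 = 5 completes the 7 across.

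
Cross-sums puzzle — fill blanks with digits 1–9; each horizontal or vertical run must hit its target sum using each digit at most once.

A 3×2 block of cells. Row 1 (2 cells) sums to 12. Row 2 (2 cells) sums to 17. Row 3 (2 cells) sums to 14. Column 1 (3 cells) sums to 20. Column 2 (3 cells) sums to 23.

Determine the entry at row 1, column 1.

3

17 in 2 cells must be {8,9}; 23 in 3 cells must be {6,8,9}.
Nothing is forced directly, so branch on (1,2), whose candidates are 8 or 9. If (1,2) = 8: that forces (1,1) = 4, (2,1) = 9, after which (2,2) would have to be in {8} for the 17 across but in {6,9} for the 23 down — contradiction. So (1,2) = 9.
(1,1) = 12 − 9 = 3 completes the 12 across.
Given what's placed, (2,2) must be 8 to fit the 17 across and 23 down.
(3,2) = 23 − 17 = 6 completes the 23 down.
(2,1) = 17 − 8 = 9 completes the 17 across.
(3,1) = 14 − 6 = 8 completes the 14 across.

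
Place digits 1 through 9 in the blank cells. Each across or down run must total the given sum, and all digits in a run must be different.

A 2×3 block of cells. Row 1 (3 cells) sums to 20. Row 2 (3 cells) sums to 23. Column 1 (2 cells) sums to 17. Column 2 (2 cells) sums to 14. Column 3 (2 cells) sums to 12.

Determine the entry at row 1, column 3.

23 in 3 cells must be {6,8,9}; 17 in 2 cells must be {8,9}.
Nothing is forced directly, so branch on (1,1), whose candidates are 8 or 9. If (1,1) = 8: that forces (2,1) = 9, (2,3) = 8, after which (1,3) would have to be in {3,5,7,9} for the 20 across but in {4} for the 12 down — contradiction. So (1,1) = 9.
(2,1) = 17 − 9 = 8 completes the 17 down.
Given what's placed, (2,3) must be 9 to fit the 23 across and 12 down.
(1,3) = 12 − 9 = 3 completes the 12 down.
(2,2) = 23 − 17 = 6 completes the 23 across.
(1,2) = 20 − 12 = 8 completes the 20 across.

3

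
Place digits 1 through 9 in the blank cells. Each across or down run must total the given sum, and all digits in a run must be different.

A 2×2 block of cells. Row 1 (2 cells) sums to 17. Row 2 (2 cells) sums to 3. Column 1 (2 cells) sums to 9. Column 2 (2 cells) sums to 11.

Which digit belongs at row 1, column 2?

9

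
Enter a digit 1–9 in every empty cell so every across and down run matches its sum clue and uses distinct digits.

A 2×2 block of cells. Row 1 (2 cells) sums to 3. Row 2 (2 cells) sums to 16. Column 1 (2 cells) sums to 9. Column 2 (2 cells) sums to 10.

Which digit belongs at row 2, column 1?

3 in 2 cells must be {1,2}; 16 in 2 cells must be {7,9}.
The 16 across and the 9 down share only 7, so (2,1) = 7.
(2,2) = 16 − 7 = 9 completes the 16 across.
(1,1) = 9 − 7 = 2 completes the 9 down.
(1,2) = 3 − 2 = 1 completes the 3 across.

7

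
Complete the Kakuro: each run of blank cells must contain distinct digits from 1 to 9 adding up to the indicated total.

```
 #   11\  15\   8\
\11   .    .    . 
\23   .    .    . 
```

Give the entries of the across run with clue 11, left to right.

23 in 3 cells must be {6,8,9}.
The 23 across and the 8 down share only 6, so R2C3 = 6.
R1C3 = 8 − 6 = 2 completes the 8 down.
Nothing is forced directly, so branch on R1C2, whose candidates are 6 or 8. If R1C2 = 8: then R1C1 would have to be in {1} for the 11 across but in {2,3,4,5,6,7,8,9} for the 11 down — contradiction. So R1C2 = 6.
R1C1 = 11 − 8 = 3 completes the 11 across.
R2C1 = 11 − 3 = 8 completes the 11 down.
R2C2 = 23 − 14 = 9 completes the 23 across.

3, 6, 2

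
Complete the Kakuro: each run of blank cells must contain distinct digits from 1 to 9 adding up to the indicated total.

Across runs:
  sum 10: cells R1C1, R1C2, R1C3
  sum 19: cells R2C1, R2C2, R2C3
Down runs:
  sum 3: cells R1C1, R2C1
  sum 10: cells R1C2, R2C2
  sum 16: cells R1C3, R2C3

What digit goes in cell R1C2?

3 in 2 cells must be {1,2}; 16 in 2 cells must be {7,9}.
The 10 across and the 16 down share only 7, so R1C3 = 7.
The 19 across and the 3 down share only 2, so R2C1 = 2.
R2C3 = 16 − 7 = 9 completes the 16 down.
R1C1 = 3 − 2 = 1 completes the 3 down.
R1C2 = 10 − 8 = 2 completes the 10 across.
R2C2 = 19 − 11 = 8 completes the 19 across.

2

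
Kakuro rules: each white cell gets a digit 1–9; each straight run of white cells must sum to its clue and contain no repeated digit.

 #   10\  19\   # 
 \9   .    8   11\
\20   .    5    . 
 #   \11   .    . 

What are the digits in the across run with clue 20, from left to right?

9, 5, 6

R1C1 = 9 − 8 = 1 completes the 9 across.
R2C1 = 10 − 1 = 9 completes the 10 down.
R2C3 = 20 − 14 = 6 completes the 20 across.
R3C2 = 19 − 13 = 6 completes the 19 down.
R3C3 = 11 − 6 = 5 completes the 11 across.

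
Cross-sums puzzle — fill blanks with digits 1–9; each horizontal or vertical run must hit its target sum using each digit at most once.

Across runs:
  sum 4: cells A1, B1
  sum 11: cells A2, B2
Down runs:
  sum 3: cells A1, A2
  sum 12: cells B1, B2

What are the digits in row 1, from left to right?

1, 3

4 in 2 cells must be {1,3}; 3 in 2 cells must be {1,2}.
The 4 across and the 3 down share only 1, so A1 = 1.
B1 = 4 − 1 = 3 completes the 4 across.
A2 = 3 − 1 = 2 completes the 3 down.
B2 = 11 − 2 = 9 completes the 11 across.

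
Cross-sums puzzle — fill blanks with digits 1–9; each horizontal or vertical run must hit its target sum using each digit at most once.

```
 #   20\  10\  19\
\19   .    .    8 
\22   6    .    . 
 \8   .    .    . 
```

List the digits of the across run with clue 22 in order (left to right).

6, 7, 9

Given what's placed, R2C2 must be 7 to fit the 22 across and 10 down.
R2C3 = 22 − 13 = 9 completes the 22 across.
R3C1 = 5: the only remaining digit allowed by both the 8 across and the 20 down.
R3C3 = 19 − 17 = 2 completes the 19 down.
R1C1 = 20 − 11 = 9 completes the 20 down.
R1C2 = 19 − 17 = 2 completes the 19 across.
R3C2 = 8 − 7 = 1 completes the 8 across.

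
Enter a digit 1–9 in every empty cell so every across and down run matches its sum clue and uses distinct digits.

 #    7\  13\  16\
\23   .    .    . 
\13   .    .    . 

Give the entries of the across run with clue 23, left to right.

6 8 9

23 in 3 cells must be {6,8,9}; 16 in 2 cells must be {7,9}.
The 23 across and the 7 down share only 6, so R1C1 = 6.
Given what's placed, R1C3 must be 9 to fit the 23 across and 16 down.
R2C1 = 7 − 6 = 1 completes the 7 down.
R2C3 = 16 − 9 = 7 completes the 16 down.
R1C2 = 23 − 15 = 8 completes the 23 across.
R2C2 = 13 − 8 = 5 completes the 13 across.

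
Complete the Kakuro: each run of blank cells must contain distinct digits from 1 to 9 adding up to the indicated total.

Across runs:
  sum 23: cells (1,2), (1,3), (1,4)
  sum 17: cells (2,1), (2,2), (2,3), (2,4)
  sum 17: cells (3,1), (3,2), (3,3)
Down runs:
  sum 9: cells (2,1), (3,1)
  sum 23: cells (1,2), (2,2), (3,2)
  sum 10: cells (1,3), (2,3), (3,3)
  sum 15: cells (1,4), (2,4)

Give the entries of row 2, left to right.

3 6 1 7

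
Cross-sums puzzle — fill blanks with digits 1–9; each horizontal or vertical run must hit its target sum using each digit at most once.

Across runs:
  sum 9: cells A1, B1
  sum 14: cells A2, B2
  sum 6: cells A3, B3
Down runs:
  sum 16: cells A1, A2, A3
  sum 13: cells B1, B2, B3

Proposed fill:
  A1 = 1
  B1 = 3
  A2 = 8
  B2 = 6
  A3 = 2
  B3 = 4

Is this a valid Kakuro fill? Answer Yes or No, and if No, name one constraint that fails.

No — the down run A1–A3 sums to 11, not 16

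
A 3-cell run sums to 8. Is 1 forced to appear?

Yes

Every partition of 8 into 3 distinct digits includes 1: {1,2,5}, {1,3,4}.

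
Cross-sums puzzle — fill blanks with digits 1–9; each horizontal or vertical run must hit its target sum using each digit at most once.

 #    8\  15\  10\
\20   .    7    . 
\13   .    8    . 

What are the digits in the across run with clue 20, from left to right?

R1C1 = 5: the only remaining digit allowed by both the 20 across and the 8 down.
R1C3 = 20 − 12 = 8 completes the 20 across.
R2C1 = 8 − 5 = 3 completes the 8 down.
R2C3 = 13 − 11 = 2 completes the 13 across.

5 7 8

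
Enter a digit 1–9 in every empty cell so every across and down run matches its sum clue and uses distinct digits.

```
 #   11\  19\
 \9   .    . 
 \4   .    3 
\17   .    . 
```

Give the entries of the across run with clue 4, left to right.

4 in 2 cells must be {1,3}; 17 in 2 cells must be {8,9}.
Given what's placed, R1C2 must be 7 to fit the 9 across and 19 down.
R2C1 = 4 − 3 = 1 completes the 4 across.
R3C1 = 8: the only remaining digit allowed by both the 17 across and the 11 down.
R3C2 = 17 − 8 = 9 completes the 17 across.
R1C1 = 9 − 7 = 2 completes the 9 across.

1, 3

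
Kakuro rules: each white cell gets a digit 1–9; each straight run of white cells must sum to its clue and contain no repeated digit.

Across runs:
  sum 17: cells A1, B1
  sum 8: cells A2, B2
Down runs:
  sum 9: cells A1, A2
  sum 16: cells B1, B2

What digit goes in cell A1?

17 in 2 cells must be {8,9}; 16 in 2 cells must be {7,9}.
The 17 across and the 9 down share only 8, so A1 = 8.
B1 = 17 − 8 = 9 completes the 17 across.
A2 = 9 − 8 = 1 completes the 9 down.
B2 = 8 − 1 = 7 completes the 8 across.

8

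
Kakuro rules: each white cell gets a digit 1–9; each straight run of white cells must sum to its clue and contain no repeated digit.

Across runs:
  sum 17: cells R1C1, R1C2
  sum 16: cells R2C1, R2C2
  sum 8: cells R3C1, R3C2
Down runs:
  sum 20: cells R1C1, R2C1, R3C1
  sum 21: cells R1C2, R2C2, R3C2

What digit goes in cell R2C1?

17 in 2 cells must be {8,9}; 16 in 2 cells must be {7,9}.
Nothing is forced directly, so branch on R2C1, whose candidates are 7 or 9. If R2C1 = 7: that forces R2C2 = 9, R3C1 = 5, after which R3C2 would have to be in {3} for the 8 across but in {4,5,7,8} for the 21 down — contradiction. So R2C1 = 9.
Given what's placed, R1C1 must be 8 to fit the 17 across and 20 down.
R1C2 = 17 − 8 = 9 completes the 17 across.
R2C2 = 16 − 9 = 7 completes the 16 across.
R3C1 = 20 − 17 = 3 completes the 20 down.
R3C2 = 8 − 3 = 5 completes the 8 across.

9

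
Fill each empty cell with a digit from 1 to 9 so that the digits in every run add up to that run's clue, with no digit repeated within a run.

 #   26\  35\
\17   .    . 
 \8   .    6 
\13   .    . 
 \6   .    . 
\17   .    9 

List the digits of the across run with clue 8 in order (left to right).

2 6

17 in 2 cells must be {8,9}; 35 in 5 cells must be {5,6,7,8,9}.
R1C2 = 8: the only remaining digit allowed by both the 17 across and the 35 down.
R2C1 = 8 − 6 = 2 completes the 8 across.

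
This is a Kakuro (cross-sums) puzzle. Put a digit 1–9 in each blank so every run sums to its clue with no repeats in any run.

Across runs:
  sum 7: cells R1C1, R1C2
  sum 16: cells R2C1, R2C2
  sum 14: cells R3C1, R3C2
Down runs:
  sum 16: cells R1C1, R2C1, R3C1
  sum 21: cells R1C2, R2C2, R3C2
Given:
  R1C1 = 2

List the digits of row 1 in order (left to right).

2 5

16 in 2 cells must be {7,9}.
R1C2 = 7 − 2 = 5 completes the 7 across.
Given what's placed, R2C1 must be 9 to fit the 16 across and 16 down.
R2C2 = 16 − 9 = 7 completes the 16 across.
R3C1 = 16 − 11 = 5 completes the 16 down.
R3C2 = 14 − 5 = 9 completes the 14 across.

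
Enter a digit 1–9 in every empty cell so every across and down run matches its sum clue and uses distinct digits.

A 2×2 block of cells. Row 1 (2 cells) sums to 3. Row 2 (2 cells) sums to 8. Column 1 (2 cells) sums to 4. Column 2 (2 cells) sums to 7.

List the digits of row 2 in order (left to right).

3 in 2 cells must be {1,2}; 4 in 2 cells must be {1,3}.
The 3 across and the 4 down share only 1, so (1,1) = 1.
(1,2) = 3 − 1 = 2 completes the 3 across.
(2,1) = 4 − 1 = 3 completes the 4 down.
(2,2) = 8 − 3 = 5 completes the 8 across.

3 5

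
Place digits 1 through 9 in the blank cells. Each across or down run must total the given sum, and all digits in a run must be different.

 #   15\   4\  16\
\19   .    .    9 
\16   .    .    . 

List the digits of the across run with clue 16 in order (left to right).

8 1 7

4 in 2 cells must be {1,3}; 16 in 2 cells must be {7,9}.
Given what's placed, R1C2 must be 3 to fit the 19 across and 4 down.
R2C2 = 4 − 3 = 1 completes the 4 down.
R2C3 = 16 − 9 = 7 completes the 16 down.
R1C1 = 19 − 12 = 7 completes the 19 across.
R2C1 = 16 − 8 = 8 completes the 16 across.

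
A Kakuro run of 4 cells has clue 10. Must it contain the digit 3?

Yes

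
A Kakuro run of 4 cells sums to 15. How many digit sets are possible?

4 distinct digits from 1–9 sum between 10 and 30.
Enumerating: {1,2,3,9}, {1,2,4,8}, {1,2,5,7}, {1,3,4,7}, {1,3,5,6}, {2,3,4,6}.

6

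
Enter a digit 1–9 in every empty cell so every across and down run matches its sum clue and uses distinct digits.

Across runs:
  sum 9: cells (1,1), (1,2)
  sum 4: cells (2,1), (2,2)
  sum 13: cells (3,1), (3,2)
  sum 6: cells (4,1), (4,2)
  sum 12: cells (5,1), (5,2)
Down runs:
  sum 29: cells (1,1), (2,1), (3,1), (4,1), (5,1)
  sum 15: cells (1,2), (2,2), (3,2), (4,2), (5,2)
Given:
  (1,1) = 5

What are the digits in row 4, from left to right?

4 in 2 cells must be {1,3}; 15 in 5 cells must be {1,2,3,4,5}.
(1,2) = 9 − 5 = 4 completes the 9 across.
Given what's placed, (3,2) must be 5 to fit the 13 across and 15 down.
(5,2) = 3: the only remaining digit allowed by both the 12 across and the 15 down.
(2,2) = 1: the only remaining digit allowed by both the 4 across and the 15 down.
(3,1) = 13 − 5 = 8 completes the 13 across.
(4,2) = 15 − 13 = 2 completes the 15 down.
(5,1) = 12 − 3 = 9 completes the 12 across.
(2,1) = 4 − 1 = 3 completes the 4 across.
(4,1) = 6 − 2 = 4 completes the 6 across.

4 2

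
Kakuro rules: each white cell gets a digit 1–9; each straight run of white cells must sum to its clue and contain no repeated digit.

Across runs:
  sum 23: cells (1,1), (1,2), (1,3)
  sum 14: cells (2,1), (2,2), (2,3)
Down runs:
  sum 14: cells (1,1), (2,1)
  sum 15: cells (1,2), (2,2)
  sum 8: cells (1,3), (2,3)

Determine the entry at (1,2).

8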